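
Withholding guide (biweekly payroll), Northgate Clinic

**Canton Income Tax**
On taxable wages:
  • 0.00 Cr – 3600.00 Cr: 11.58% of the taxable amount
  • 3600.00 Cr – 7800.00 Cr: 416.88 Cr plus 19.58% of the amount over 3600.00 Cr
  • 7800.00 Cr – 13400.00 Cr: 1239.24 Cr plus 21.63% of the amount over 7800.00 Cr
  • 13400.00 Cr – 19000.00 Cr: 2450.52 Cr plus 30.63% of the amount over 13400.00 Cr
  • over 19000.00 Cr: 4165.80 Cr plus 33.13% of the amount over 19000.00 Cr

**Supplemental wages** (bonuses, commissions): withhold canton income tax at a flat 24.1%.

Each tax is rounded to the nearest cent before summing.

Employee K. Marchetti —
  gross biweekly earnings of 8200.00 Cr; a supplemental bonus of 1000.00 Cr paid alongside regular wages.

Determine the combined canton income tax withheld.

1566.76 Cr

Canton Income Tax: taxable = 8200.00 Cr
  1239.24 Cr + 21.63% × (8200.00 Cr − 7800.00 Cr) = 1239.24 Cr + 21.63% × 400.00 Cr = 1325.76 Cr
Supplemental (24.1% flat on bonus): 24.1% × 1000.00 Cr = 241.00 Cr
Total canton income tax: 1325.76 Cr + 241.00 Cr = 1566.76 Cr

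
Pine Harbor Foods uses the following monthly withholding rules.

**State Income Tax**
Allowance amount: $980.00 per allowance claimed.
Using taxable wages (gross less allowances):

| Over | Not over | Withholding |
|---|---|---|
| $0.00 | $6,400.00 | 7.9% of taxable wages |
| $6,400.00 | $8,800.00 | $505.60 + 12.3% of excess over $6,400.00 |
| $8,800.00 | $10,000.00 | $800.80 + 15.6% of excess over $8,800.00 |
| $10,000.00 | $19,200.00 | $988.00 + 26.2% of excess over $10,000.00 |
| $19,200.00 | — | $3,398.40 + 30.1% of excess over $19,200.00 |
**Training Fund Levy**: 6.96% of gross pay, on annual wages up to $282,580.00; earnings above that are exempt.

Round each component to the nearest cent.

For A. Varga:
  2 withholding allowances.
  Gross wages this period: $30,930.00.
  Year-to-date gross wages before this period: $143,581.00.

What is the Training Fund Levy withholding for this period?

$2,152.73

Training Fund Levy: 6.96% × $30,930.00 = $2,152.73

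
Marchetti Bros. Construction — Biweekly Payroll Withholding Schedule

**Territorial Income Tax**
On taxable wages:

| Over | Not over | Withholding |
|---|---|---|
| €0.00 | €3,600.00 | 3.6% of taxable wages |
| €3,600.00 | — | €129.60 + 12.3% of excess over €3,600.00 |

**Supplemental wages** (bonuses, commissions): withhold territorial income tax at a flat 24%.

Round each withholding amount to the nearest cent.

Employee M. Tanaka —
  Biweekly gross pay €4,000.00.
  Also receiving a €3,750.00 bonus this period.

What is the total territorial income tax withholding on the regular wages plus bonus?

€1,078.80

Territorial Income Tax: taxable = €4,000.00
  €129.60 + 12.3% × (€4,000.00 − €3,600.00) = €129.60 + 12.3% × €400.00 = €178.80
Supplemental (24% flat on bonus): 24% × €3,750.00 = €900.00
Total territorial income tax: €178.80 + €900.00 = €1,078.80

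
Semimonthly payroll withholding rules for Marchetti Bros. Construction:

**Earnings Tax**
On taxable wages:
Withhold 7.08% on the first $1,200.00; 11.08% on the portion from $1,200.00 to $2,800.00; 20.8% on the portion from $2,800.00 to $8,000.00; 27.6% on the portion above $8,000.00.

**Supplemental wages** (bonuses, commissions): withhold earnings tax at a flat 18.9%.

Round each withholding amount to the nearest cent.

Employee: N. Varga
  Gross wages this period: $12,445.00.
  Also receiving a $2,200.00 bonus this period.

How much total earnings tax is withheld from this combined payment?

Earnings Tax: taxable = $12,445.00
  $1,343.84 + 27.6% × ($12,445.00 − $8,000.00) = $1,343.84 + 27.6% × $4,445.00 = $2,570.66
Supplemental (18.9% flat on bonus): 18.9% × $2,200.00 = $415.80
Total earnings tax: $2,570.66 + $415.80 = $2,986.46

$2,986.46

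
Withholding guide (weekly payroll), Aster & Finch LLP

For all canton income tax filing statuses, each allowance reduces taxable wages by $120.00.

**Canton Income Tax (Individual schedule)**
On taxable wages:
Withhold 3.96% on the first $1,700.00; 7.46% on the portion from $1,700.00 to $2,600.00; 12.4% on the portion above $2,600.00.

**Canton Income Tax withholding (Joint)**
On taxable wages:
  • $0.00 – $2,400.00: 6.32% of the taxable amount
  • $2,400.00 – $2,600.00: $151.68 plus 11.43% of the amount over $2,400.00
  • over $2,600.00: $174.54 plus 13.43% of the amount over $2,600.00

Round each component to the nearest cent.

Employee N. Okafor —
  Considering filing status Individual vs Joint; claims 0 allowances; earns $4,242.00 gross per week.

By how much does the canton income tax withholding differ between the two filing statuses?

Canton Income Tax (Individual): taxable = $4,242.00
  $134.46 + 12.4% × ($4,242.00 − $2,600.00) = $134.46 + 12.4% × $1,642.00 = $338.07
Canton Income Tax (Joint): taxable = $4,242.00
  $174.54 + 13.43% × ($4,242.00 − $2,600.00) = $174.54 + 13.43% × $1,642.00 = $395.06
Difference: |$338.07 − $395.06| = $56.99 (higher under Joint)

$56.99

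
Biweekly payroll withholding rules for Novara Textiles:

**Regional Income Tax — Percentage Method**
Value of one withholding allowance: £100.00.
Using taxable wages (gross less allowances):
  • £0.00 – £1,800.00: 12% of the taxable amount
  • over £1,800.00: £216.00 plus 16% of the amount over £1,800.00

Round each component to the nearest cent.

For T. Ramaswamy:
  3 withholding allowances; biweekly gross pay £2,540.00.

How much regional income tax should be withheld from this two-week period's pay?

£286.40

Regional Income Tax: taxable = £2,540.00 − 3×£100.00 = £2,240.00
  £216.00 + 16% × (£2,240.00 − £1,800.00) = £216.00 + 16% × £440.00 = £286.40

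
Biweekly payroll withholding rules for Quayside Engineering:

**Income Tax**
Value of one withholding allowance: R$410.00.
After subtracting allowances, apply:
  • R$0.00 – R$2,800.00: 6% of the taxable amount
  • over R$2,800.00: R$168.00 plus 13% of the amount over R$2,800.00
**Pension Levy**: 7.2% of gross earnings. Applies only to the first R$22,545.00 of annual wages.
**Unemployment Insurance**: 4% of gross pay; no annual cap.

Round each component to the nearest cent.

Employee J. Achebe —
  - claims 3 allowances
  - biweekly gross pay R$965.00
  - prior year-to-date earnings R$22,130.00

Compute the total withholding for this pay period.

R$68.48

Income Tax: taxable = R$965.00 − 3×R$410.00 = R$-265.00
  Taxable ≤ 0 → R$0.00
Pension Levy: cap R$22,545.00 − YTD R$22,130.00 = R$415.00 subject; 7.2% × R$415.00 = R$29.88
Unemployment Insurance: 4% × R$965.00 = R$38.60
Total: R$0.00 + R$29.88 + R$38.60 = R$68.48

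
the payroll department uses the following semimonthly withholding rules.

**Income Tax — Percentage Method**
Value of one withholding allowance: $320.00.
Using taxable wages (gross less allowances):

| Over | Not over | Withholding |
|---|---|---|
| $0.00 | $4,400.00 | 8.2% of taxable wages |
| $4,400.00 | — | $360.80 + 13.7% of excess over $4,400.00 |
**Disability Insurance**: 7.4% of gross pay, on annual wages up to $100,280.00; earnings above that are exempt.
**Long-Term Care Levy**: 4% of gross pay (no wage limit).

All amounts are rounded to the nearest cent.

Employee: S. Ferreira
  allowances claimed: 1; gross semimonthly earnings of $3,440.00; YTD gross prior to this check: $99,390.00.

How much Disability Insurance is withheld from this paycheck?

$65.86

Disability Insurance: cap $100,280.00 − YTD $99,390.00 = $890.00 subject; 7.4% × $890.00 = $65.86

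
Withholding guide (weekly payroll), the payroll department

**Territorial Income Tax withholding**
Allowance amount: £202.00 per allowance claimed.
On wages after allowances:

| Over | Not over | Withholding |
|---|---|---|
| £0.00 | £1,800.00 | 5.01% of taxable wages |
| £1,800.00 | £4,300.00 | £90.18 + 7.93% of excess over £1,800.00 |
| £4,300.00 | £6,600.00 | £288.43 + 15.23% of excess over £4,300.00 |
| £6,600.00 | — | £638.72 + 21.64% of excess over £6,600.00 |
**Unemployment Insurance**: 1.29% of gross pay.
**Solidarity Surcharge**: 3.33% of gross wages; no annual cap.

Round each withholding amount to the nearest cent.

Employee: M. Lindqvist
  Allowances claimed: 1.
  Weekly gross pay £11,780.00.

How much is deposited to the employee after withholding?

£9,519.81

Territorial Income Tax: taxable = £11,780.00 − 1×£202.00 = £11,578.00
  £638.72 + 21.64% × (£11,578.00 − £6,600.00) = £638.72 + 21.64% × £4,978.00 = £1,715.96
Unemployment Insurance: 1.29% × £11,780.00 = £151.96
Solidarity Surcharge: 3.33% × £11,780.00 = £392.27
Total withheld: £1,715.96 + £151.96 + £392.27 = £2,260.19
Net pay: £11,780.00 − £2,260.19 = £9,519.81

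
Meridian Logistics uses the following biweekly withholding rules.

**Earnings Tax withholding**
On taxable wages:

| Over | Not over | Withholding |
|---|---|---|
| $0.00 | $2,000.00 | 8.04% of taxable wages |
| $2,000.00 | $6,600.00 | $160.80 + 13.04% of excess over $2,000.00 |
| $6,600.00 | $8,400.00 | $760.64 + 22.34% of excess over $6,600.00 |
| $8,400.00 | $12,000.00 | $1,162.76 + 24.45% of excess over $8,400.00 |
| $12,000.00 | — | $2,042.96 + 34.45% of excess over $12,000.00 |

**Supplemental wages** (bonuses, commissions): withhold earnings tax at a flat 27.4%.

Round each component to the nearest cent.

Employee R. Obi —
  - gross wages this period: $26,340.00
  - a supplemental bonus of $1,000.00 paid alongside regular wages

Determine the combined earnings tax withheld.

$7,257.09

Earnings Tax: taxable = $26,340.00
  $2,042.96 + 34.45% × ($26,340.00 − $12,000.00) = $2,042.96 + 34.45% × $14,340.00 = $6,983.09
Supplemental (27.4% flat on bonus): 27.4% × $1,000.00 = $274.00
Total earnings tax: $6,983.09 + $274.00 = $7,257.09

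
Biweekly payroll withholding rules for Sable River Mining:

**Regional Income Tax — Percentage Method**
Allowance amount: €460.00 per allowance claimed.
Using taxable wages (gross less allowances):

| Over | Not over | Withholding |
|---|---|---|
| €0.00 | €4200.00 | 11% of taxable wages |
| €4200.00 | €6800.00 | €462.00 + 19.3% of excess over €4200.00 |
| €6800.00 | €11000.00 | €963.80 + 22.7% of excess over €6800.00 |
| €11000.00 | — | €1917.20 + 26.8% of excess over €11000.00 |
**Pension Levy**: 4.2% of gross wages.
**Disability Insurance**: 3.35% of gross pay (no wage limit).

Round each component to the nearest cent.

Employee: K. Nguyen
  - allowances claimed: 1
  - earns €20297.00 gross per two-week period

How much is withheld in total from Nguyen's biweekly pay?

€5817.94

Regional Income Tax: taxable = €20297.00 − 1×€460.00 = €19837.00
  €1917.20 + 26.8% × (€19837.00 − €11000.00) = €1917.20 + 26.8% × €8837.00 = €4285.52
Pension Levy: 4.2% × €20297.00 = €852.47
Disability Insurance: 3.35% × €20297.00 = €679.95
Total: €4285.52 + €852.47 + €679.95 = €5817.94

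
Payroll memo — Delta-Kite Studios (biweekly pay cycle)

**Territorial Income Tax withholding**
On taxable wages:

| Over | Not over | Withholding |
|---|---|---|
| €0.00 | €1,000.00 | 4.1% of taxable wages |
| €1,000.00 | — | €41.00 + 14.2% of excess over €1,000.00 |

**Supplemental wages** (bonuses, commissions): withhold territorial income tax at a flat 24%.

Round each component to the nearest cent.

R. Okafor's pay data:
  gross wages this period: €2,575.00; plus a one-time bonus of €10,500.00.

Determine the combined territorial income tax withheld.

Territorial Income Tax: taxable = €2,575.00
  €41.00 + 14.2% × (€2,575.00 − €1,000.00) = €41.00 + 14.2% × €1,575.00 = €264.65
Supplemental (24% flat on bonus): 24% × €10,500.00 = €2,520.00
Total territorial income tax: €264.65 + €2,520.00 = €2,784.65

€2,784.65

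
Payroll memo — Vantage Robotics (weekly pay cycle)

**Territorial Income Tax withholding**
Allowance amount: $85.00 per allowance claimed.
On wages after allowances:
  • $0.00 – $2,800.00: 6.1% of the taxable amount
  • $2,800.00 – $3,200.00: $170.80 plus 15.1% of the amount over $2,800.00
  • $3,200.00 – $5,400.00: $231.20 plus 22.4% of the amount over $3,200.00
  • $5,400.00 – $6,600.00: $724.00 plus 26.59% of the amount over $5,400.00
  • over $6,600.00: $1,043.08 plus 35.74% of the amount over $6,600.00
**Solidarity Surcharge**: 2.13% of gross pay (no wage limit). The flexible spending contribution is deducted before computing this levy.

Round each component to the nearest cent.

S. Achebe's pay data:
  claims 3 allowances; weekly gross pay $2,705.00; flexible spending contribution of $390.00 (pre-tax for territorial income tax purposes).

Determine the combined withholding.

Territorial Income Tax: taxable = $2,705.00 − $390.00 − 3×$85.00 = $2,060.00
  6.1% × $2,060.00 = $125.66
Solidarity Surcharge: 2.13% × $2,315.00 = $49.31
Total: $125.66 + $49.31 = $174.97

$174.97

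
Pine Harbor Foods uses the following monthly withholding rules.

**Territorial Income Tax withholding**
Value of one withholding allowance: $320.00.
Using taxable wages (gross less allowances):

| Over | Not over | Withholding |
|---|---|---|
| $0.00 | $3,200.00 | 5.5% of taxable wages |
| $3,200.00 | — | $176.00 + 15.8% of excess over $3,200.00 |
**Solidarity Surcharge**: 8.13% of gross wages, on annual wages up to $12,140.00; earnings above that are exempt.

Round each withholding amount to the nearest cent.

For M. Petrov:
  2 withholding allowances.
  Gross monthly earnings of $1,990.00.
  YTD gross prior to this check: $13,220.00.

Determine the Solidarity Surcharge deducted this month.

$0.00

Solidarity Surcharge: YTD $13,220.00 ≥ cap $12,140.00 → $0.00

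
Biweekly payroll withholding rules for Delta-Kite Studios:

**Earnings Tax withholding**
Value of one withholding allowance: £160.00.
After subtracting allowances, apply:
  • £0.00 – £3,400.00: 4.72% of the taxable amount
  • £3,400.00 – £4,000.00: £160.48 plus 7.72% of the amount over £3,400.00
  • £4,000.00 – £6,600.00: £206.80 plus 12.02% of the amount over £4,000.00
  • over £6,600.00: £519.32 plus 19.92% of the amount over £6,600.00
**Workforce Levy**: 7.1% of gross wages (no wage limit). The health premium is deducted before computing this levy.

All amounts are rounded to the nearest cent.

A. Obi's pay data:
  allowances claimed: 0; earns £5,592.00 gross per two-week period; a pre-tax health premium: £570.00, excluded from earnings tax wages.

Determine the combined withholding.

£686.20

Earnings Tax: taxable = £5,592.00 − £570.00 = £5,022.00
  £206.80 + 12.02% × (£5,022.00 − £4,000.00) = £206.80 + 12.02% × £1,022.00 = £329.64
Workforce Levy: 7.1% × £5,022.00 = £356.56
Total: £329.64 + £356.56 = £686.20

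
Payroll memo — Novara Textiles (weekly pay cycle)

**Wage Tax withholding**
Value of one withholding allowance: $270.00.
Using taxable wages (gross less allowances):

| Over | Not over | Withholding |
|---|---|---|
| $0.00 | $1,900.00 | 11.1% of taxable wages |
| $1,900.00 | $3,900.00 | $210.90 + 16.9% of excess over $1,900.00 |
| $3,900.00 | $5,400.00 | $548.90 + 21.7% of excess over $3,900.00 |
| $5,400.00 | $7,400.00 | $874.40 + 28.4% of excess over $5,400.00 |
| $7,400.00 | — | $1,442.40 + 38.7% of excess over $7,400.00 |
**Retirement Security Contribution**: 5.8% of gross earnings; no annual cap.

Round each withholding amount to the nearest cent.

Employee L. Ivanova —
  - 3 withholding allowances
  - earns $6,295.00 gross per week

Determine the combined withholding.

$1,263.65

Wage Tax: taxable = $6,295.00 − 3×$270.00 = $5,485.00
  $874.40 + 28.4% × ($5,485.00 − $5,400.00) = $874.40 + 28.4% × $85.00 = $898.54
Retirement Security Contribution: 5.8% × $6,295.00 = $365.11
Total: $898.54 + $365.11 = $1,263.65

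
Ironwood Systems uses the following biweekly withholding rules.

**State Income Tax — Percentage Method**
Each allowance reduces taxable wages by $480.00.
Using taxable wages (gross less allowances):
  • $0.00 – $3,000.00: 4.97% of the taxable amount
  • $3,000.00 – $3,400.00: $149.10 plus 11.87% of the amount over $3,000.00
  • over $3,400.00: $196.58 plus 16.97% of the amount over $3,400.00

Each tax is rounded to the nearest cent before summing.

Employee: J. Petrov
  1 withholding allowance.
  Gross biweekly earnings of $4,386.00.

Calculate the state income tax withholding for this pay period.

State Income Tax: taxable = $4,386.00 − 1×$480.00 = $3,906.00
  $196.58 + 16.97% × ($3,906.00 − $3,400.00) = $196.58 + 16.97% × $506.00 = $282.45

$282.45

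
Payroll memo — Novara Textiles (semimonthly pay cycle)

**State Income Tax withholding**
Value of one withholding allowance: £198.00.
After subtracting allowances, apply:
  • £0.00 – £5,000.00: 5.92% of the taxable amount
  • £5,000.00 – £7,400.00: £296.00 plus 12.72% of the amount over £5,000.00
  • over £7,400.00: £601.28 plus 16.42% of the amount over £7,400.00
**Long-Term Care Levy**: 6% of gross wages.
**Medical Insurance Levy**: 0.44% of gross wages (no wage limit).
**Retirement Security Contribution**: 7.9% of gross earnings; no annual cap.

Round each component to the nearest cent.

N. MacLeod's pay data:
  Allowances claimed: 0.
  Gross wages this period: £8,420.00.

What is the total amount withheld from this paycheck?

State Income Tax: taxable = £8,420.00
  £601.28 + 16.42% × (£8,420.00 − £7,400.00) = £601.28 + 16.42% × £1,020.00 = £768.76
Long-Term Care Levy: 6% × £8,420.00 = £505.20
Medical Insurance Levy: 0.44% × £8,420.00 = £37.05
Retirement Security Contribution: 7.9% × £8,420.00 = £665.18
Total: £768.76 + £505.20 + £37.05 + £665.18 = £1,976.19

£1,976.19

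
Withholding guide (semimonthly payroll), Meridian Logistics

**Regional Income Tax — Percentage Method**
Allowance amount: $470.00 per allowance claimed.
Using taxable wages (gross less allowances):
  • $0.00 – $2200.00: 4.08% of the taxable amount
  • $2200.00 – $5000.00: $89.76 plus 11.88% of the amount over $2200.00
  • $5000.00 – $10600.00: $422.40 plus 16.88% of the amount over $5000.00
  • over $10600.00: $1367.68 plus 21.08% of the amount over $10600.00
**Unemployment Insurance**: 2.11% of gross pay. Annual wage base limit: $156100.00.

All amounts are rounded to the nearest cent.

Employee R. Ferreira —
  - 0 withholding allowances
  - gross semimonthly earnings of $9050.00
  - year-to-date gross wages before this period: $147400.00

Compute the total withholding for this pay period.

Regional Income Tax: taxable = $9050.00
  $422.40 + 16.88% × ($9050.00 − $5000.00) = $422.40 + 16.88% × $4050.00 = $1106.04
Unemployment Insurance: cap $156100.00 − YTD $147400.00 = $8700.00 subject; 2.11% × $8700.00 = $183.57
Total: $1106.04 + $183.57 = $1289.61

$1289.61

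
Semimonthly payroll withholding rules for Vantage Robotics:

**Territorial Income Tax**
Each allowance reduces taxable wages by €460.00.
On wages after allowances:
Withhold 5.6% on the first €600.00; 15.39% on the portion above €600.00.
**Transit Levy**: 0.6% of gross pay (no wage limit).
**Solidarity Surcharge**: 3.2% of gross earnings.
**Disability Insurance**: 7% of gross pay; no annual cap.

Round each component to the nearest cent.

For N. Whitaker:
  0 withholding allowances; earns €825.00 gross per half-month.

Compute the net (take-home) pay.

€667.67

Territorial Income Tax: taxable = €825.00
  €33.60 + 15.39% × (€825.00 − €600.00) = €33.60 + 15.39% × €225.00 = €68.23
Transit Levy: 0.6% × €825.00 = €4.95
Solidarity Surcharge: 3.2% × €825.00 = €26.40
Disability Insurance: 7% × €825.00 = €57.75
Total withheld: €68.23 + €4.95 + €26.40 + €57.75 = €157.33
Net pay: €825.00 − €157.33 = €667.67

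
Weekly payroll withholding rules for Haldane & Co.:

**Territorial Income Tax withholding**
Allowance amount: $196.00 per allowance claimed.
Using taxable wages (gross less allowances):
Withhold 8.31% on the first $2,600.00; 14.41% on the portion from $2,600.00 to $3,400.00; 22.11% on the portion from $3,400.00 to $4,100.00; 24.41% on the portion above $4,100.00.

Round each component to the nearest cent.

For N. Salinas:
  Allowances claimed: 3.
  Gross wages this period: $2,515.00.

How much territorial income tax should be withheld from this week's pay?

Territorial Income Tax: taxable = $2,515.00 − 3×$196.00 = $1,927.00
  8.31% × $1,927.00 = $160.13

$160.13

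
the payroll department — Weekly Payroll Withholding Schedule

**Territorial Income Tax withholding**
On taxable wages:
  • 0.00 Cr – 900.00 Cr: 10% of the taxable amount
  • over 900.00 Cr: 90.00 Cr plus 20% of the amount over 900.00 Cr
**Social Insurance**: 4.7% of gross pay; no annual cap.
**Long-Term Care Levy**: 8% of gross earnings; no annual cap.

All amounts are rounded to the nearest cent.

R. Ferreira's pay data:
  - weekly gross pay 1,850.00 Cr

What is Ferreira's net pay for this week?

1,335.05 Cr

Territorial Income Tax: taxable = 1,850.00 Cr
  90.00 Cr + 20% × (1,850.00 Cr − 900.00 Cr) = 90.00 Cr + 20% × 950.00 Cr = 280.00 Cr
Social Insurance: 4.7% × 1,850.00 Cr = 86.95 Cr
Long-Term Care Levy: 8% × 1,850.00 Cr = 148.00 Cr
Total withheld: 280.00 Cr + 86.95 Cr + 148.00 Cr = 514.95 Cr
Net pay: 1,850.00 Cr − 514.95 Cr = 1,335.05 Cr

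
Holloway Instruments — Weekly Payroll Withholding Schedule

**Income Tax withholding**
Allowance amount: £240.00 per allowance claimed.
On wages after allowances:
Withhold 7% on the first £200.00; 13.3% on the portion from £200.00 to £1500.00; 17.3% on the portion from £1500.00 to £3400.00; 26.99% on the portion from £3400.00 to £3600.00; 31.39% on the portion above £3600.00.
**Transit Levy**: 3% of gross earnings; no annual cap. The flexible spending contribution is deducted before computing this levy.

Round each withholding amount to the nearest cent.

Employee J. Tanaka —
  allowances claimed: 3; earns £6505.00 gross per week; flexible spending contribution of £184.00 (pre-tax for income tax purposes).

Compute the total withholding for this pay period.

£1387.32

Income Tax: taxable = £6505.00 − £184.00 − 3×£240.00 = £5601.00
  £569.58 + 31.39% × (£5601.00 − £3600.00) = £569.58 + 31.39% × £2001.00 = £1197.69
Transit Levy: 3% × £6321.00 = £189.63
Total: £1197.69 + £189.63 = £1387.32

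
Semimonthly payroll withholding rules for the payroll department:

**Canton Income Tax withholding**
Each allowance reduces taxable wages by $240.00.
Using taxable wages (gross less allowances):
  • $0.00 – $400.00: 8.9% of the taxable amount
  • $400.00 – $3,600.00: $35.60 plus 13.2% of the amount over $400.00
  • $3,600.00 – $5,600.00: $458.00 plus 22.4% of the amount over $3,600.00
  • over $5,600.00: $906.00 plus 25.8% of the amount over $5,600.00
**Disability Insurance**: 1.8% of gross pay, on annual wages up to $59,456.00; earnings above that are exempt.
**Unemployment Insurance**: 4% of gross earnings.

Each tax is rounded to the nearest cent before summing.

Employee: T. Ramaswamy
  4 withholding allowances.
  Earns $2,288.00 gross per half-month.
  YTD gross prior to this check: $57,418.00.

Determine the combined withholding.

$286.30

Canton Income Tax: taxable = $2,288.00 − 4×$240.00 = $1,328.00
  $35.60 + 13.2% × ($1,328.00 − $400.00) = $35.60 + 13.2% × $928.00 = $158.10
Disability Insurance: cap $59,456.00 − YTD $57,418.00 = $2,038.00 subject; 1.8% × $2,038.00 = $36.68
Unemployment Insurance: 4% × $2,288.00 = $91.52
Total: $158.10 + $36.68 + $91.52 = $286.30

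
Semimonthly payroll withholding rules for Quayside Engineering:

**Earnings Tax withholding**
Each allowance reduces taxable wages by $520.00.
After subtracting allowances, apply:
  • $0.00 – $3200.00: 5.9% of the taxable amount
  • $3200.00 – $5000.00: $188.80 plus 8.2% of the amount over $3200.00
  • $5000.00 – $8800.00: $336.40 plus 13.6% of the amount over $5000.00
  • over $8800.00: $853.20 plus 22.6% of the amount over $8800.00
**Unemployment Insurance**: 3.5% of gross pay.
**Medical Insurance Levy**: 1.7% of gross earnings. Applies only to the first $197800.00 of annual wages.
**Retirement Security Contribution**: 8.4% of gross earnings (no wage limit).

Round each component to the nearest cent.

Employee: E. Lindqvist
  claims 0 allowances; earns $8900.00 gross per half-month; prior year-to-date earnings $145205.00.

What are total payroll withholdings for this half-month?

$2086.20

Earnings Tax: taxable = $8900.00
  $853.20 + 22.6% × ($8900.00 − $8800.00) = $853.20 + 22.6% × $100.00 = $875.80
Unemployment Insurance: 3.5% × $8900.00 = $311.50
Medical Insurance Levy: 1.7% × $8900.00 = $151.30
Retirement Security Contribution: 8.4% × $8900.00 = $747.60
Total: $875.80 + $311.50 + $151.30 + $747.60 = $2086.20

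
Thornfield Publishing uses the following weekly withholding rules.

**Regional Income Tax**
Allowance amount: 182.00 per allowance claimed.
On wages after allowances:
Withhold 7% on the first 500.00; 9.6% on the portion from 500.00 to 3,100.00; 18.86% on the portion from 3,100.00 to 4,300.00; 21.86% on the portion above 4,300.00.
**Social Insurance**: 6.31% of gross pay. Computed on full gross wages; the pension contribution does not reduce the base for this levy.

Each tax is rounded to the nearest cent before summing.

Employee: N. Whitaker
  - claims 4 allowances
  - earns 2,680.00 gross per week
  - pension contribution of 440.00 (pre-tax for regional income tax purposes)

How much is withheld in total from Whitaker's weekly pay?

301.26

Regional Income Tax: taxable = 2,680.00 − 440.00 − 4×182.00 = 1,512.00
  35.00 + 9.6% × (1,512.00 − 500.00) = 35.00 + 9.6% × 1,012.00 = 132.15
Social Insurance: 6.31% × 2,680.00 = 169.11
Total: 132.15 + 169.11 = 301.26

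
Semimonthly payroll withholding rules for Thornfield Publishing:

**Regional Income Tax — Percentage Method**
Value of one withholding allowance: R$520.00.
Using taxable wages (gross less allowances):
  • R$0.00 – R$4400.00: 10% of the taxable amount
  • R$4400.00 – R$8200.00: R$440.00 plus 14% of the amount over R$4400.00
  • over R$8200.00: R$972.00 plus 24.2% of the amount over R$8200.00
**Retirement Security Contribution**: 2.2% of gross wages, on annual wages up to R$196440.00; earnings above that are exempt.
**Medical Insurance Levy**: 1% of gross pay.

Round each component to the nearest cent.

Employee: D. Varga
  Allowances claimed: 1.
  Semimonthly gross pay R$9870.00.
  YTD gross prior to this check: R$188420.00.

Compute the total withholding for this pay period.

R$1525.44

Regional Income Tax: taxable = R$9870.00 − 1×R$520.00 = R$9350.00
  R$972.00 + 24.2% × (R$9350.00 − R$8200.00) = R$972.00 + 24.2% × R$1150.00 = R$1250.30
Retirement Security Contribution: cap R$196440.00 − YTD R$188420.00 = R$8020.00 subject; 2.2% × R$8020.00 = R$176.44
Medical Insurance Levy: 1% × R$9870.00 = R$98.70
Total: R$1250.30 + R$176.44 + R$98.70 = R$1525.44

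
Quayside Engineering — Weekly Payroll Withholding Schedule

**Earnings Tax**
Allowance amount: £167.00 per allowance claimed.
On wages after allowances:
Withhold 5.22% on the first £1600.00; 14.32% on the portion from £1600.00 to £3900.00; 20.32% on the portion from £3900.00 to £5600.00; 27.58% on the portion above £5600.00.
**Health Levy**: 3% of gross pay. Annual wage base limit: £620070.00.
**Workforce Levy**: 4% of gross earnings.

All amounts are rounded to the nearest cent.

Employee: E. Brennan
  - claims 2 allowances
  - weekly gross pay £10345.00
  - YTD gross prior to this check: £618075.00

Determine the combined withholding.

£2448.52

Earnings Tax: taxable = £10345.00 − 2×£167.00 = £10011.00
  £758.32 + 27.58% × (£10011.00 − £5600.00) = £758.32 + 27.58% × £4411.00 = £1974.87
Health Levy: cap £620070.00 − YTD £618075.00 = £1995.00 subject; 3% × £1995.00 = £59.85
Workforce Levy: 4% × £10345.00 = £413.80
Total: £1974.87 + £59.85 + £413.80 = £2448.52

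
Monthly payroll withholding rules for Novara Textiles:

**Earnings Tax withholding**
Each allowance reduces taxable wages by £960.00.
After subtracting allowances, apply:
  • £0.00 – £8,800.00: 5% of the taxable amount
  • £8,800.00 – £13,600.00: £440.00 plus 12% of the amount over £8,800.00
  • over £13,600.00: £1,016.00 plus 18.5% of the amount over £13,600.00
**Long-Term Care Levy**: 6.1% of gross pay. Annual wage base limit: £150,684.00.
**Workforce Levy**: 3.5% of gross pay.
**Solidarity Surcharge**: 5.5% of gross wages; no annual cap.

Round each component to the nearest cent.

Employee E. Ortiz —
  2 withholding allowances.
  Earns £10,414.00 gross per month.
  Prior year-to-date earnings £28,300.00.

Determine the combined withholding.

£1,997.21

Earnings Tax: taxable = £10,414.00 − 2×£960.00 = £8,494.00
  5% × £8,494.00 = £424.70
Long-Term Care Levy: 6.1% × £10,414.00 = £635.25
Workforce Levy: 3.5% × £10,414.00 = £364.49
Solidarity Surcharge: 5.5% × £10,414.00 = £572.77
Total: £424.70 + £635.25 + £364.49 + £572.77 = £1,997.21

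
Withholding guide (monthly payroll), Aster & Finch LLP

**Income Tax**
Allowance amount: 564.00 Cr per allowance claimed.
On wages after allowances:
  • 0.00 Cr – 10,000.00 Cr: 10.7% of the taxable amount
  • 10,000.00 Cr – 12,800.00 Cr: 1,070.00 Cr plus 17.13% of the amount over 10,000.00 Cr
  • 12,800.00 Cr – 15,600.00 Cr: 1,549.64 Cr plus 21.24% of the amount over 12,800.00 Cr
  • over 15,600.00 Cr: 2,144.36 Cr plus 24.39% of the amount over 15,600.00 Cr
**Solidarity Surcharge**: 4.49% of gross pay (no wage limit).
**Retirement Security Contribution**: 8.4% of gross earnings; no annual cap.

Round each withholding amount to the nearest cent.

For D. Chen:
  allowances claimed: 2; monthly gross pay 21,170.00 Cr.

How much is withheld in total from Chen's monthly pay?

Income Tax: taxable = 21,170.00 Cr − 2×564.00 Cr = 20,042.00 Cr
  2,144.36 Cr + 24.39% × (20,042.00 Cr − 15,600.00 Cr) = 2,144.36 Cr + 24.39% × 4,442.00 Cr = 3,227.76 Cr
Solidarity Surcharge: 4.49% × 21,170.00 Cr = 950.53 Cr
Retirement Security Contribution: 8.4% × 21,170.00 Cr = 1,778.28 Cr
Total: 3,227.76 Cr + 950.53 Cr + 1,778.28 Cr = 5,956.57 Cr

5,956.57 Cr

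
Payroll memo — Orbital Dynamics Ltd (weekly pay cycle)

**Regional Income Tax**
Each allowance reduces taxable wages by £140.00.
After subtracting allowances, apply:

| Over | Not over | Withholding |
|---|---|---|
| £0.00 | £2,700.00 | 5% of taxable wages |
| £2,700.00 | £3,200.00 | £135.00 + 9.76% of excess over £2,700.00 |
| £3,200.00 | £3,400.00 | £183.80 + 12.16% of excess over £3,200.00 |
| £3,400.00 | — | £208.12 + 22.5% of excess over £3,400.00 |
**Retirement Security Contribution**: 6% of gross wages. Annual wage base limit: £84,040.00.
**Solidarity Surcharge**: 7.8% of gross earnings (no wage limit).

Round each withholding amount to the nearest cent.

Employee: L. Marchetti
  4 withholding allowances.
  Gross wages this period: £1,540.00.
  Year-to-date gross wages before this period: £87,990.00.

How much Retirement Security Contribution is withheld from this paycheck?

£0.00

Retirement Security Contribution: YTD £87,990.00 ≥ cap £84,040.00 → £0.00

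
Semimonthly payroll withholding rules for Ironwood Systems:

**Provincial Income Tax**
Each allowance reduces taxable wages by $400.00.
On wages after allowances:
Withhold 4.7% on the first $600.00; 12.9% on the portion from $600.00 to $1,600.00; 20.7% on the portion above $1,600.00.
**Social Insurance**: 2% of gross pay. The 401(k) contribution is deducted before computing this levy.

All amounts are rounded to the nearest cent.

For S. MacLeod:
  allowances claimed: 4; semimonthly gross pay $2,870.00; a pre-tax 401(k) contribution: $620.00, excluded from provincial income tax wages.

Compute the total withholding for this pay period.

$79.65

Provincial Income Tax: taxable = $2,870.00 − $620.00 − 4×$400.00 = $650.00
  $28.20 + 12.9% × ($650.00 − $600.00) = $28.20 + 12.9% × $50.00 = $34.65
Social Insurance: 2% × $2,250.00 = $45.00
Total: $34.65 + $45.00 = $79.65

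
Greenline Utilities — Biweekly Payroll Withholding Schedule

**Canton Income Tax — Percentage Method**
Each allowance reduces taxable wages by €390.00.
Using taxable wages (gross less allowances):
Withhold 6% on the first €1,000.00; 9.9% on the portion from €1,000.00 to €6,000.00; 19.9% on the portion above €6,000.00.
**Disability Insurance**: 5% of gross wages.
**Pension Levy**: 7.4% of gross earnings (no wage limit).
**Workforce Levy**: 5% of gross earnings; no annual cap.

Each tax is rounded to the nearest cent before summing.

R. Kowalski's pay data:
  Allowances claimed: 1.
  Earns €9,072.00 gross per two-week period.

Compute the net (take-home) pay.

Canton Income Tax: taxable = €9,072.00 − 1×€390.00 = €8,682.00
  €555.00 + 19.9% × (€8,682.00 − €6,000.00) = €555.00 + 19.9% × €2,682.00 = €1,088.72
Disability Insurance: 5% × €9,072.00 = €453.60
Pension Levy: 7.4% × €9,072.00 = €671.33
Workforce Levy: 5% × €9,072.00 = €453.60
Total withheld: €1,088.72 + €453.60 + €671.33 + €453.60 = €2,667.25
Net pay: €9,072.00 − €2,667.25 = €6,404.75

€6,404.75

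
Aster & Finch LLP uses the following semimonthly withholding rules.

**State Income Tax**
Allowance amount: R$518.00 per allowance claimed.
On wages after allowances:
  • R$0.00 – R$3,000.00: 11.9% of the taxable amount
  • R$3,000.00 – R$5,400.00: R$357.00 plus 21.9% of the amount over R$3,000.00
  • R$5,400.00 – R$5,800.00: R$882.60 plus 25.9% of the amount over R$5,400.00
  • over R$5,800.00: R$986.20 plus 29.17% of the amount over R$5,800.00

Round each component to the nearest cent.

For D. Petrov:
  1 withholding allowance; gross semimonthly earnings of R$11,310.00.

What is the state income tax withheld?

R$2,442.37

State Income Tax: taxable = R$11,310.00 − 1×R$518.00 = R$10,792.00
  R$986.20 + 29.17% × (R$10,792.00 − R$5,800.00) = R$986.20 + 29.17% × R$4,992.00 = R$2,442.37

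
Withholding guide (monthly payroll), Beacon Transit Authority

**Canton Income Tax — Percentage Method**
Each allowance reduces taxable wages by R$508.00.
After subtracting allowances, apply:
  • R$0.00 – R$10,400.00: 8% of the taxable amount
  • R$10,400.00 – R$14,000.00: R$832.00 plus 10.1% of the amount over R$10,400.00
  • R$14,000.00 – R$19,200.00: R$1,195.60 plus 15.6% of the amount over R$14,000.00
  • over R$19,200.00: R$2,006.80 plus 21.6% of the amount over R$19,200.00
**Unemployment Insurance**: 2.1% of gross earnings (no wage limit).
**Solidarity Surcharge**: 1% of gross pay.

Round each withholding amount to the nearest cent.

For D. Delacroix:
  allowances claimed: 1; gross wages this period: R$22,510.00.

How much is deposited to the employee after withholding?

R$19,200.16

Canton Income Tax: taxable = R$22,510.00 − 1×R$508.00 = R$22,002.00
  R$2,006.80 + 21.6% × (R$22,002.00 − R$19,200.00) = R$2,006.80 + 21.6% × R$2,802.00 = R$2,612.03
Unemployment Insurance: 2.1% × R$22,510.00 = R$472.71
Solidarity Surcharge: 1% × R$22,510.00 = R$225.10
Total withheld: R$2,612.03 + R$472.71 + R$225.10 = R$3,309.84
Net pay: R$22,510.00 − R$3,309.84 = R$19,200.16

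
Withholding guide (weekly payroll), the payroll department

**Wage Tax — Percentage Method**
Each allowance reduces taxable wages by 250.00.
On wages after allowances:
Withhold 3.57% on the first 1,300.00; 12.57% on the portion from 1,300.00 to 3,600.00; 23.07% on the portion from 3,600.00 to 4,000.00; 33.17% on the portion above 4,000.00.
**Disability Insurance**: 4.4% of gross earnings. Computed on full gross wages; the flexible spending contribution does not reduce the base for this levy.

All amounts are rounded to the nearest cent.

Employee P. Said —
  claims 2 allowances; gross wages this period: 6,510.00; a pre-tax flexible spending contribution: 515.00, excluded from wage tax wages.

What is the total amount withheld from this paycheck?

1,210.13

Wage Tax: taxable = 6,510.00 − 515.00 − 2×250.00 = 5,495.00
  427.80 + 33.17% × (5,495.00 − 4,000.00) = 427.80 + 33.17% × 1,495.00 = 923.69
Disability Insurance: 4.4% × 6,510.00 = 286.44
Total: 923.69 + 286.44 = 1,210.13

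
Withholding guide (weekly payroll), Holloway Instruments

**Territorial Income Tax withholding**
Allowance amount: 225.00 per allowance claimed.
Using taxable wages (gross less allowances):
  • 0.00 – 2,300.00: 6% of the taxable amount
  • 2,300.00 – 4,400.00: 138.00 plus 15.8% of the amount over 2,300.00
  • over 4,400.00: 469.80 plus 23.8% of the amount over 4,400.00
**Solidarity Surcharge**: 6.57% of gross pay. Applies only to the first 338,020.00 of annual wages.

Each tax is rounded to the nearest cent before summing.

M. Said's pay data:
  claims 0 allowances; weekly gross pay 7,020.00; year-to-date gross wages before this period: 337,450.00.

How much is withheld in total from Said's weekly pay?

Territorial Income Tax: taxable = 7,020.00
  469.80 + 23.8% × (7,020.00 − 4,400.00) = 469.80 + 23.8% × 2,620.00 = 1,093.36
Solidarity Surcharge: cap 338,020.00 − YTD 337,450.00 = 570.00 subject; 6.57% × 570.00 = 37.45
Total: 1,093.36 + 37.45 = 1,130.81

1,130.81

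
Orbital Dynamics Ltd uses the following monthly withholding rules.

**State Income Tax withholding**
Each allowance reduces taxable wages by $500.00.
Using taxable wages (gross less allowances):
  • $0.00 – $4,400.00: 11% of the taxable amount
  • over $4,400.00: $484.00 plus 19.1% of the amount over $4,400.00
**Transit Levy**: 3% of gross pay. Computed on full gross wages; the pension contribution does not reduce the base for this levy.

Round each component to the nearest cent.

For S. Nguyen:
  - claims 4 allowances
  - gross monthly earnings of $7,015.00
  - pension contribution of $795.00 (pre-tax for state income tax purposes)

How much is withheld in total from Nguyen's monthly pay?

$674.65

State Income Tax: taxable = $7,015.00 − $795.00 − 4×$500.00 = $4,220.00
  11% × $4,220.00 = $464.20
Transit Levy: 3% × $7,015.00 = $210.45
Total: $464.20 + $210.45 = $674.65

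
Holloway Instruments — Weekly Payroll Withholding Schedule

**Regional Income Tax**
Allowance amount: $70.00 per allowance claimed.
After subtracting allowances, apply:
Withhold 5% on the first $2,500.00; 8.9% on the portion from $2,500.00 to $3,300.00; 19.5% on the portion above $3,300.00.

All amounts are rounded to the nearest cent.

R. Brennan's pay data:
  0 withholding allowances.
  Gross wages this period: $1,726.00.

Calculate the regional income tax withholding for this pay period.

Regional Income Tax: taxable = $1,726.00
  5% × $1,726.00 = $86.30

$86.30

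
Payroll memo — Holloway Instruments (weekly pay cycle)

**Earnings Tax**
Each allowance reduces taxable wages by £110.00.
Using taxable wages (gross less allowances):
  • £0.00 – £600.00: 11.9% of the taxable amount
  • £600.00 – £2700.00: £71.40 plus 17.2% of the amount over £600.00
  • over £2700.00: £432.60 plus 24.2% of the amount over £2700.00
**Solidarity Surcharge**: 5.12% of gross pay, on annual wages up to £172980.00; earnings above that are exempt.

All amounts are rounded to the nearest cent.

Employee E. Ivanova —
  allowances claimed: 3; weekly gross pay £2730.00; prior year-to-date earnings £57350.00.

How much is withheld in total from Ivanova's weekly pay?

Earnings Tax: taxable = £2730.00 − 3×£110.00 = £2400.00
  £71.40 + 17.2% × (£2400.00 − £600.00) = £71.40 + 17.2% × £1800.00 = £381.00
Solidarity Surcharge: 5.12% × £2730.00 = £139.78
Total: £381.00 + £139.78 = £520.78

£520.78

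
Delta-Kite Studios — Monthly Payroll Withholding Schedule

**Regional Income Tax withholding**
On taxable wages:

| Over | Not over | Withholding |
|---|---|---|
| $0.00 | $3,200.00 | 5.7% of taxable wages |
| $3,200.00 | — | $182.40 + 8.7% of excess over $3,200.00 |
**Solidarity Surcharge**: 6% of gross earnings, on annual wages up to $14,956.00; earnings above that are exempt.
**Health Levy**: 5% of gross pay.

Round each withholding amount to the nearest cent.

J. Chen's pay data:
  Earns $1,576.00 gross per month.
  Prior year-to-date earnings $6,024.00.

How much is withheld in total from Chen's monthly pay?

Regional Income Tax: taxable = $1,576.00
  5.7% × $1,576.00 = $89.83
Solidarity Surcharge: 6% × $1,576.00 = $94.56
Health Levy: 5% × $1,576.00 = $78.80
Total: $89.83 + $94.56 + $78.80 = $263.19

$263.19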